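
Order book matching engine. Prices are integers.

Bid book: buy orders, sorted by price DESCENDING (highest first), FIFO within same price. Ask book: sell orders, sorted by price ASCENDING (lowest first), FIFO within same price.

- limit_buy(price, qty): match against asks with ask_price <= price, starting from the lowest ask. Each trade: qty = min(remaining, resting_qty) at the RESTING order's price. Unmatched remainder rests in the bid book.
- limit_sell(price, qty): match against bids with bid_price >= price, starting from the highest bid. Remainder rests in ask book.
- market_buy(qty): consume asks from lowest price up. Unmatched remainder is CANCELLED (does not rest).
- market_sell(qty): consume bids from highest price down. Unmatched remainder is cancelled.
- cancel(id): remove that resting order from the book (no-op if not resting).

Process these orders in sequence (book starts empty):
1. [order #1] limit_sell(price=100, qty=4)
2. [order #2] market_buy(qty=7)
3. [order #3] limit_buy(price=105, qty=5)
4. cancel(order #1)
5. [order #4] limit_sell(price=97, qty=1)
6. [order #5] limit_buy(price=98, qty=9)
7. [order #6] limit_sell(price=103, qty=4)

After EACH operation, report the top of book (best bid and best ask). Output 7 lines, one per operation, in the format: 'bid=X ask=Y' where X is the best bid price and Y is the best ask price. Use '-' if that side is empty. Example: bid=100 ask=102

After op 1 [order #1] limit_sell(price=100, qty=4): fills=none; bids=[-] asks=[#1:4@100]
After op 2 [order #2] market_buy(qty=7): fills=#2x#1:4@100; bids=[-] asks=[-]
After op 3 [order #3] limit_buy(price=105, qty=5): fills=none; bids=[#3:5@105] asks=[-]
After op 4 cancel(order #1): fills=none; bids=[#3:5@105] asks=[-]
After op 5 [order #4] limit_sell(price=97, qty=1): fills=#3x#4:1@105; bids=[#3:4@105] asks=[-]
After op 6 [order #5] limit_buy(price=98, qty=9): fills=none; bids=[#3:4@105 #5:9@98] asks=[-]
After op 7 [order #6] limit_sell(price=103, qty=4): fills=#3x#6:4@105; bids=[#5:9@98] asks=[-]

Answer: bid=- ask=100
bid=- ask=-
bid=105 ask=-
bid=105 ask=-
bid=105 ask=-
bid=105 ask=-
bid=98 ask=-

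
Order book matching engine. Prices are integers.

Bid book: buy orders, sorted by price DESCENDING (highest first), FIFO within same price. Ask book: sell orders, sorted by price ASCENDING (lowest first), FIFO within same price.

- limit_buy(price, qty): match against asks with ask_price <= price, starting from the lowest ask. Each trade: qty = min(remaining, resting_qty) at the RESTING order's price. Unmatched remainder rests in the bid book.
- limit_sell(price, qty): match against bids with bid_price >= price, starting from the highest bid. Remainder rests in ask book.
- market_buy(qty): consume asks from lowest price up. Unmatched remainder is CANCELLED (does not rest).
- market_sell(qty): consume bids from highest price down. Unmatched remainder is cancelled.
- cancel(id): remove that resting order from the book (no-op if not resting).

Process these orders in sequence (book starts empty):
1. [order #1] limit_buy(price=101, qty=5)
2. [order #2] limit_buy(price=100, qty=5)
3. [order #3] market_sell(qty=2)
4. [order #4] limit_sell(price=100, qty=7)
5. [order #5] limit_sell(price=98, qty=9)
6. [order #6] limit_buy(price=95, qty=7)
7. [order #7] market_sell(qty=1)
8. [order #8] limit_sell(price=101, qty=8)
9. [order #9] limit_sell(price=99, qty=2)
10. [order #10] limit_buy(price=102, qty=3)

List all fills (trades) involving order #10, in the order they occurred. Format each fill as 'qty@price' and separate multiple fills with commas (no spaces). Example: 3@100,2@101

After op 1 [order #1] limit_buy(price=101, qty=5): fills=none; bids=[#1:5@101] asks=[-]
After op 2 [order #2] limit_buy(price=100, qty=5): fills=none; bids=[#1:5@101 #2:5@100] asks=[-]
After op 3 [order #3] market_sell(qty=2): fills=#1x#3:2@101; bids=[#1:3@101 #2:5@100] asks=[-]
After op 4 [order #4] limit_sell(price=100, qty=7): fills=#1x#4:3@101 #2x#4:4@100; bids=[#2:1@100] asks=[-]
After op 5 [order #5] limit_sell(price=98, qty=9): fills=#2x#5:1@100; bids=[-] asks=[#5:8@98]
After op 6 [order #6] limit_buy(price=95, qty=7): fills=none; bids=[#6:7@95] asks=[#5:8@98]
After op 7 [order #7] market_sell(qty=1): fills=#6x#7:1@95; bids=[#6:6@95] asks=[#5:8@98]
After op 8 [order #8] limit_sell(price=101, qty=8): fills=none; bids=[#6:6@95] asks=[#5:8@98 #8:8@101]
After op 9 [order #9] limit_sell(price=99, qty=2): fills=none; bids=[#6:6@95] asks=[#5:8@98 #9:2@99 #8:8@101]
After op 10 [order #10] limit_buy(price=102, qty=3): fills=#10x#5:3@98; bids=[#6:6@95] asks=[#5:5@98 #9:2@99 #8:8@101]

Answer: 3@98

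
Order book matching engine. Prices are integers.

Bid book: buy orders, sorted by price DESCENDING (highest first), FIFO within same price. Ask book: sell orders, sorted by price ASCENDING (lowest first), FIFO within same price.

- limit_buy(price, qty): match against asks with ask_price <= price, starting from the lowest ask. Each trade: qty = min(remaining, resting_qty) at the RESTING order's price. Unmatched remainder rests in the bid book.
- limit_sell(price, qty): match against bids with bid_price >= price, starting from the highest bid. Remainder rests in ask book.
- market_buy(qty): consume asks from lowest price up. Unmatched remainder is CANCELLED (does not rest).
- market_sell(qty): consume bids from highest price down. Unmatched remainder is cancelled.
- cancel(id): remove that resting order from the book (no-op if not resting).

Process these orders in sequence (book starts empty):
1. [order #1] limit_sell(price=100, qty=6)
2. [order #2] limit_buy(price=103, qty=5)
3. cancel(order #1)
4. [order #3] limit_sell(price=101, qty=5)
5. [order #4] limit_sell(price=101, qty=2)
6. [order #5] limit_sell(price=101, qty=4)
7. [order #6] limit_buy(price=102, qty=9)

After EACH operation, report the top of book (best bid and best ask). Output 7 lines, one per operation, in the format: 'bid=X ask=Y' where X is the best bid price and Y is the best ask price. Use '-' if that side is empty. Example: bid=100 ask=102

Answer: bid=- ask=100
bid=- ask=100
bid=- ask=-
bid=- ask=101
bid=- ask=101
bid=- ask=101
bid=- ask=101

Derivation:
After op 1 [order #1] limit_sell(price=100, qty=6): fills=none; bids=[-] asks=[#1:6@100]
After op 2 [order #2] limit_buy(price=103, qty=5): fills=#2x#1:5@100; bids=[-] asks=[#1:1@100]
After op 3 cancel(order #1): fills=none; bids=[-] asks=[-]
After op 4 [order #3] limit_sell(price=101, qty=5): fills=none; bids=[-] asks=[#3:5@101]
After op 5 [order #4] limit_sell(price=101, qty=2): fills=none; bids=[-] asks=[#3:5@101 #4:2@101]
After op 6 [order #5] limit_sell(price=101, qty=4): fills=none; bids=[-] asks=[#3:5@101 #4:2@101 #5:4@101]
After op 7 [order #6] limit_buy(price=102, qty=9): fills=#6x#3:5@101 #6x#4:2@101 #6x#5:2@101; bids=[-] asks=[#5:2@101]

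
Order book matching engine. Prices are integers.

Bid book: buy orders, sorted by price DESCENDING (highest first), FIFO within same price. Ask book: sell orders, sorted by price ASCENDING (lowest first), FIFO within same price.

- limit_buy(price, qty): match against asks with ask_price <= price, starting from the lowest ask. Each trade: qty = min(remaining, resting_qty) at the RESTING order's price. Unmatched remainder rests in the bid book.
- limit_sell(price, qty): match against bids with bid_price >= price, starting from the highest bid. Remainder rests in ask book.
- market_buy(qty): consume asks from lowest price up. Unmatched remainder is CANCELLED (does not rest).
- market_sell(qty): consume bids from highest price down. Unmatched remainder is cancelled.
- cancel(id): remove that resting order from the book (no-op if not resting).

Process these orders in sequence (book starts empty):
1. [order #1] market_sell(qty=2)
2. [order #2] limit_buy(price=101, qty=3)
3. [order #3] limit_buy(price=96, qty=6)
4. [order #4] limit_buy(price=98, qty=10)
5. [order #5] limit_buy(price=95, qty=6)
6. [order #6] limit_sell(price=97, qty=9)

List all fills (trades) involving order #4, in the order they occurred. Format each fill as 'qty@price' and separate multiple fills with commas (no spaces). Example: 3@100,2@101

After op 1 [order #1] market_sell(qty=2): fills=none; bids=[-] asks=[-]
After op 2 [order #2] limit_buy(price=101, qty=3): fills=none; bids=[#2:3@101] asks=[-]
After op 3 [order #3] limit_buy(price=96, qty=6): fills=none; bids=[#2:3@101 #3:6@96] asks=[-]
After op 4 [order #4] limit_buy(price=98, qty=10): fills=none; bids=[#2:3@101 #4:10@98 #3:6@96] asks=[-]
After op 5 [order #5] limit_buy(price=95, qty=6): fills=none; bids=[#2:3@101 #4:10@98 #3:6@96 #5:6@95] asks=[-]
After op 6 [order #6] limit_sell(price=97, qty=9): fills=#2x#6:3@101 #4x#6:6@98; bids=[#4:4@98 #3:6@96 #5:6@95] asks=[-]

Answer: 6@98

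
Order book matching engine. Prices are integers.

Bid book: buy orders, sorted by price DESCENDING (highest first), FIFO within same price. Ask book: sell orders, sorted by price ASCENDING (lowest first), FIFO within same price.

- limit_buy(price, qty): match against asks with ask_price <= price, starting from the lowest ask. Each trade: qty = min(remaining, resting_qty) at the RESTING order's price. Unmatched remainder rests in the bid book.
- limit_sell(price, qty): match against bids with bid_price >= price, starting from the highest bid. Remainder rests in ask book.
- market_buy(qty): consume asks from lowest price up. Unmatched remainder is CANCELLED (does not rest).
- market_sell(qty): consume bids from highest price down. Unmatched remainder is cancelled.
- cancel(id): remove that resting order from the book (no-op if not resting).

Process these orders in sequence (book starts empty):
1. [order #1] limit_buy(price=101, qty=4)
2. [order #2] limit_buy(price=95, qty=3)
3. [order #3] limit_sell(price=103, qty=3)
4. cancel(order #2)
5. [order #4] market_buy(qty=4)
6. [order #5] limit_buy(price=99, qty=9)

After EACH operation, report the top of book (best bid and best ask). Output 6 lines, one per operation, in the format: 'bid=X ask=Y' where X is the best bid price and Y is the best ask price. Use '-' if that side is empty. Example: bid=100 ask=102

After op 1 [order #1] limit_buy(price=101, qty=4): fills=none; bids=[#1:4@101] asks=[-]
After op 2 [order #2] limit_buy(price=95, qty=3): fills=none; bids=[#1:4@101 #2:3@95] asks=[-]
After op 3 [order #3] limit_sell(price=103, qty=3): fills=none; bids=[#1:4@101 #2:3@95] asks=[#3:3@103]
After op 4 cancel(order #2): fills=none; bids=[#1:4@101] asks=[#3:3@103]
After op 5 [order #4] market_buy(qty=4): fills=#4x#3:3@103; bids=[#1:4@101] asks=[-]
After op 6 [order #5] limit_buy(price=99, qty=9): fills=none; bids=[#1:4@101 #5:9@99] asks=[-]

Answer: bid=101 ask=-
bid=101 ask=-
bid=101 ask=103
bid=101 ask=103
bid=101 ask=-
bid=101 ask=-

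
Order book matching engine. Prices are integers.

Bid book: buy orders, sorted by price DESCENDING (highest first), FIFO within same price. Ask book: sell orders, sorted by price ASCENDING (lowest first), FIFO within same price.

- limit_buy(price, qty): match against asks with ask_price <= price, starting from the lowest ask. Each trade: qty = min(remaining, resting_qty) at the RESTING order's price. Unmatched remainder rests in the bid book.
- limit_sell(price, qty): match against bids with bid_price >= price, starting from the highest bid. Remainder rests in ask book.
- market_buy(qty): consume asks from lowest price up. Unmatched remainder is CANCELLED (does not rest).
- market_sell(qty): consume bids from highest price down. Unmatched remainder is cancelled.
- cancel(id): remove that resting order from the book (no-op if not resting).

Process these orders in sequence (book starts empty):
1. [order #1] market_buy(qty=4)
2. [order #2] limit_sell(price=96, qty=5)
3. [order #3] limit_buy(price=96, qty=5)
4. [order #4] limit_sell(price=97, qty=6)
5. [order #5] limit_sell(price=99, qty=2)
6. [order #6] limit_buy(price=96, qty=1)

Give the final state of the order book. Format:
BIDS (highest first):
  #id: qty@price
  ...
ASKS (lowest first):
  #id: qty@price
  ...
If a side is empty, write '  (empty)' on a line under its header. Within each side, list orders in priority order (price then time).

Answer: BIDS (highest first):
  #6: 1@96
ASKS (lowest first):
  #4: 6@97
  #5: 2@99

Derivation:
After op 1 [order #1] market_buy(qty=4): fills=none; bids=[-] asks=[-]
After op 2 [order #2] limit_sell(price=96, qty=5): fills=none; bids=[-] asks=[#2:5@96]
After op 3 [order #3] limit_buy(price=96, qty=5): fills=#3x#2:5@96; bids=[-] asks=[-]
After op 4 [order #4] limit_sell(price=97, qty=6): fills=none; bids=[-] asks=[#4:6@97]
After op 5 [order #5] limit_sell(price=99, qty=2): fills=none; bids=[-] asks=[#4:6@97 #5:2@99]
After op 6 [order #6] limit_buy(price=96, qty=1): fills=none; bids=[#6:1@96] asks=[#4:6@97 #5:2@99]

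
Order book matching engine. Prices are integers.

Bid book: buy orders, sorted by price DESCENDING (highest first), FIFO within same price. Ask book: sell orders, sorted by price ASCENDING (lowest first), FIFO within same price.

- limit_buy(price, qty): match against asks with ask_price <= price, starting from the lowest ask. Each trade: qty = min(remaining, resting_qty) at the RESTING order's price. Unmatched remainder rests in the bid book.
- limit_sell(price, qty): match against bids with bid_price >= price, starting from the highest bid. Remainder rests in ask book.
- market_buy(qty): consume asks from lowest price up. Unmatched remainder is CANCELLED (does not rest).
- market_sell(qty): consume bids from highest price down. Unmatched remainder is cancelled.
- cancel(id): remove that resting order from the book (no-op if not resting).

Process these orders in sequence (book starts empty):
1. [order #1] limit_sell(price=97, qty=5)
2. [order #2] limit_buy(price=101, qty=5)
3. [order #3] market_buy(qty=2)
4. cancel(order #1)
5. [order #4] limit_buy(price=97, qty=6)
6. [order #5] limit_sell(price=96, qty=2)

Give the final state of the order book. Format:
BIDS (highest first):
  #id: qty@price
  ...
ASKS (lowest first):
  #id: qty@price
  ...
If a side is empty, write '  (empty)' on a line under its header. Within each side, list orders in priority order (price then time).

Answer: BIDS (highest first):
  #4: 4@97
ASKS (lowest first):
  (empty)

Derivation:
After op 1 [order #1] limit_sell(price=97, qty=5): fills=none; bids=[-] asks=[#1:5@97]
After op 2 [order #2] limit_buy(price=101, qty=5): fills=#2x#1:5@97; bids=[-] asks=[-]
After op 3 [order #3] market_buy(qty=2): fills=none; bids=[-] asks=[-]
After op 4 cancel(order #1): fills=none; bids=[-] asks=[-]
After op 5 [order #4] limit_buy(price=97, qty=6): fills=none; bids=[#4:6@97] asks=[-]
After op 6 [order #5] limit_sell(price=96, qty=2): fills=#4x#5:2@97; bids=[#4:4@97] asks=[-]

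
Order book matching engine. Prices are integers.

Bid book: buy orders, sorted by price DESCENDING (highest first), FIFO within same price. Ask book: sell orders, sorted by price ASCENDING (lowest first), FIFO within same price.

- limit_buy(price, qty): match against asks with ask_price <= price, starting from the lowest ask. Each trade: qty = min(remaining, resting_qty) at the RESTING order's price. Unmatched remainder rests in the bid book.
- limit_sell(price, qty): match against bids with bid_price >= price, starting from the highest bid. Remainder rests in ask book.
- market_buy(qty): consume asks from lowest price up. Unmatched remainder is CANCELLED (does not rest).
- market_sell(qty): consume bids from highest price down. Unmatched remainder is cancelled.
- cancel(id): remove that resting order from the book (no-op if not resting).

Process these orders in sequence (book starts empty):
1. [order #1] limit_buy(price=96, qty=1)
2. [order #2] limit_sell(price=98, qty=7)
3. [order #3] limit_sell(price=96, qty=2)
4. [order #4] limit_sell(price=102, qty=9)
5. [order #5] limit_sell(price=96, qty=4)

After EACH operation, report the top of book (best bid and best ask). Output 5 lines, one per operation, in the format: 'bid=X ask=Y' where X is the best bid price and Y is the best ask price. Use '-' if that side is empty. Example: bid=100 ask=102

Answer: bid=96 ask=-
bid=96 ask=98
bid=- ask=96
bid=- ask=96
bid=- ask=96

Derivation:
After op 1 [order #1] limit_buy(price=96, qty=1): fills=none; bids=[#1:1@96] asks=[-]
After op 2 [order #2] limit_sell(price=98, qty=7): fills=none; bids=[#1:1@96] asks=[#2:7@98]
After op 3 [order #3] limit_sell(price=96, qty=2): fills=#1x#3:1@96; bids=[-] asks=[#3:1@96 #2:7@98]
After op 4 [order #4] limit_sell(price=102, qty=9): fills=none; bids=[-] asks=[#3:1@96 #2:7@98 #4:9@102]
After op 5 [order #5] limit_sell(price=96, qty=4): fills=none; bids=[-] asks=[#3:1@96 #5:4@96 #2:7@98 #4:9@102]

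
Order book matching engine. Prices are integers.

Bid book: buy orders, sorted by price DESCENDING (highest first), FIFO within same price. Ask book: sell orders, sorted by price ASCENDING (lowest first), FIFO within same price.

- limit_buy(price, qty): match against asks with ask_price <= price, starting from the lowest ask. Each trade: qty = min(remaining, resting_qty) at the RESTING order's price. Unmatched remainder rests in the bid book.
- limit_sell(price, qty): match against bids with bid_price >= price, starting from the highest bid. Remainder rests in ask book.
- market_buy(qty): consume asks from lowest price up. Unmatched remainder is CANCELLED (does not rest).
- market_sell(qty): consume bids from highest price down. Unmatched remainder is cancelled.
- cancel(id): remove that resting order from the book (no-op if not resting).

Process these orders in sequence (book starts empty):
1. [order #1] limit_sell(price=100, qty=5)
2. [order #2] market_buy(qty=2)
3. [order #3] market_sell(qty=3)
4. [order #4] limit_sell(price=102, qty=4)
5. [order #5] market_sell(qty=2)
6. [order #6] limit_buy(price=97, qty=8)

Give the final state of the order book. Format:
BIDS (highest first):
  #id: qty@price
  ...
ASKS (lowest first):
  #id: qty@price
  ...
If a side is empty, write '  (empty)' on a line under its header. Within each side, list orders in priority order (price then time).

After op 1 [order #1] limit_sell(price=100, qty=5): fills=none; bids=[-] asks=[#1:5@100]
After op 2 [order #2] market_buy(qty=2): fills=#2x#1:2@100; bids=[-] asks=[#1:3@100]
After op 3 [order #3] market_sell(qty=3): fills=none; bids=[-] asks=[#1:3@100]
After op 4 [order #4] limit_sell(price=102, qty=4): fills=none; bids=[-] asks=[#1:3@100 #4:4@102]
After op 5 [order #5] market_sell(qty=2): fills=none; bids=[-] asks=[#1:3@100 #4:4@102]
After op 6 [order #6] limit_buy(price=97, qty=8): fills=none; bids=[#6:8@97] asks=[#1:3@100 #4:4@102]

Answer: BIDS (highest first):
  #6: 8@97
ASKS (lowest first):
  #1: 3@100
  #4: 4@102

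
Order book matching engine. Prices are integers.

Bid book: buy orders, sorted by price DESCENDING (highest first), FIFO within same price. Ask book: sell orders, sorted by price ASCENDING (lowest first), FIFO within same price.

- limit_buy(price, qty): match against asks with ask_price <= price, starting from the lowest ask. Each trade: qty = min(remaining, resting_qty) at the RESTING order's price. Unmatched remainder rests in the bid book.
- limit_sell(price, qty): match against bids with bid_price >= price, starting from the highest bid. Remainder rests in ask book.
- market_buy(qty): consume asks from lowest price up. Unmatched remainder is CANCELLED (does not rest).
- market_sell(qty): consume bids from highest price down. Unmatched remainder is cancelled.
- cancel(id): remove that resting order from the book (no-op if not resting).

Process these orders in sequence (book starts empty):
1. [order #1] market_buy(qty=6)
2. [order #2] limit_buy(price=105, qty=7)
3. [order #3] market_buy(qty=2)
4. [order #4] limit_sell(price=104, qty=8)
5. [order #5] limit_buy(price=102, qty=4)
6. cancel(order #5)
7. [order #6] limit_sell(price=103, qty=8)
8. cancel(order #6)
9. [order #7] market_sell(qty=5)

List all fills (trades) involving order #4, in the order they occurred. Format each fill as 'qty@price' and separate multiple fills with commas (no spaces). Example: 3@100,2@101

After op 1 [order #1] market_buy(qty=6): fills=none; bids=[-] asks=[-]
After op 2 [order #2] limit_buy(price=105, qty=7): fills=none; bids=[#2:7@105] asks=[-]
After op 3 [order #3] market_buy(qty=2): fills=none; bids=[#2:7@105] asks=[-]
After op 4 [order #4] limit_sell(price=104, qty=8): fills=#2x#4:7@105; bids=[-] asks=[#4:1@104]
After op 5 [order #5] limit_buy(price=102, qty=4): fills=none; bids=[#5:4@102] asks=[#4:1@104]
After op 6 cancel(order #5): fills=none; bids=[-] asks=[#4:1@104]
After op 7 [order #6] limit_sell(price=103, qty=8): fills=none; bids=[-] asks=[#6:8@103 #4:1@104]
After op 8 cancel(order #6): fills=none; bids=[-] asks=[#4:1@104]
After op 9 [order #7] market_sell(qty=5): fills=none; bids=[-] asks=[#4:1@104]

Answer: 7@105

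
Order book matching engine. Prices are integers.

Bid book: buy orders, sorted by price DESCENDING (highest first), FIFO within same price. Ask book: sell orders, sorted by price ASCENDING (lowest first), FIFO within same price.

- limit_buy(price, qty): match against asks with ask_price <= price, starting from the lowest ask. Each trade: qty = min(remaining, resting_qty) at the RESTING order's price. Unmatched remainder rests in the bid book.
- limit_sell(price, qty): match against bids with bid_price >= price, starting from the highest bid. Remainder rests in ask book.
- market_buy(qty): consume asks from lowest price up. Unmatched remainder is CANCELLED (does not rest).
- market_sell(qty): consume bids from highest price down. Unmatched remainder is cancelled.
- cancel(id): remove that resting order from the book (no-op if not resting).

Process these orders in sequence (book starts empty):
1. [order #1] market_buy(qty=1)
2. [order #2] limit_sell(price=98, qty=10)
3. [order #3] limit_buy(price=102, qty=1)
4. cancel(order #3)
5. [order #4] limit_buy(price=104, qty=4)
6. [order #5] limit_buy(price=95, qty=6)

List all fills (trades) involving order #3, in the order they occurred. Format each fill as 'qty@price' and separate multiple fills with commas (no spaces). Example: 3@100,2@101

Answer: 1@98

Derivation:
After op 1 [order #1] market_buy(qty=1): fills=none; bids=[-] asks=[-]
After op 2 [order #2] limit_sell(price=98, qty=10): fills=none; bids=[-] asks=[#2:10@98]
After op 3 [order #3] limit_buy(price=102, qty=1): fills=#3x#2:1@98; bids=[-] asks=[#2:9@98]
After op 4 cancel(order #3): fills=none; bids=[-] asks=[#2:9@98]
After op 5 [order #4] limit_buy(price=104, qty=4): fills=#4x#2:4@98; bids=[-] asks=[#2:5@98]
After op 6 [order #5] limit_buy(price=95, qty=6): fills=none; bids=[#5:6@95] asks=[#2:5@98]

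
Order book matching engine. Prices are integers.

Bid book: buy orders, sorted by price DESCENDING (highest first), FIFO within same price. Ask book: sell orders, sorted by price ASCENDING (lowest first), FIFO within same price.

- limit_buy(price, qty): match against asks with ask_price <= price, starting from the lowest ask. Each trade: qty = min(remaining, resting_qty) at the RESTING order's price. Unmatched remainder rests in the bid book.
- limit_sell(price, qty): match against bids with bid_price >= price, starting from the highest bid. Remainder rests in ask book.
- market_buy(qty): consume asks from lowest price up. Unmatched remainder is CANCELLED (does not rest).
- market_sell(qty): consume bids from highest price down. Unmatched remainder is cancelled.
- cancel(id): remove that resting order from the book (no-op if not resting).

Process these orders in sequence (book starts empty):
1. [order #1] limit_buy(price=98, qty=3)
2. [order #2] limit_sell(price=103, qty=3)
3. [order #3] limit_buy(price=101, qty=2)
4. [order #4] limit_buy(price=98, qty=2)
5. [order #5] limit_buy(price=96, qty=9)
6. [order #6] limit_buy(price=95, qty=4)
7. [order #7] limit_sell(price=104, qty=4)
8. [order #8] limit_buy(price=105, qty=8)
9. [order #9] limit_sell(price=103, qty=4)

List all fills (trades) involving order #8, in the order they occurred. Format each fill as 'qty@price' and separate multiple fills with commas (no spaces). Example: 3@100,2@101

After op 1 [order #1] limit_buy(price=98, qty=3): fills=none; bids=[#1:3@98] asks=[-]
After op 2 [order #2] limit_sell(price=103, qty=3): fills=none; bids=[#1:3@98] asks=[#2:3@103]
After op 3 [order #3] limit_buy(price=101, qty=2): fills=none; bids=[#3:2@101 #1:3@98] asks=[#2:3@103]
After op 4 [order #4] limit_buy(price=98, qty=2): fills=none; bids=[#3:2@101 #1:3@98 #4:2@98] asks=[#2:3@103]
After op 5 [order #5] limit_buy(price=96, qty=9): fills=none; bids=[#3:2@101 #1:3@98 #4:2@98 #5:9@96] asks=[#2:3@103]
After op 6 [order #6] limit_buy(price=95, qty=4): fills=none; bids=[#3:2@101 #1:3@98 #4:2@98 #5:9@96 #6:4@95] asks=[#2:3@103]
After op 7 [order #7] limit_sell(price=104, qty=4): fills=none; bids=[#3:2@101 #1:3@98 #4:2@98 #5:9@96 #6:4@95] asks=[#2:3@103 #7:4@104]
After op 8 [order #8] limit_buy(price=105, qty=8): fills=#8x#2:3@103 #8x#7:4@104; bids=[#8:1@105 #3:2@101 #1:3@98 #4:2@98 #5:9@96 #6:4@95] asks=[-]
After op 9 [order #9] limit_sell(price=103, qty=4): fills=#8x#9:1@105; bids=[#3:2@101 #1:3@98 #4:2@98 #5:9@96 #6:4@95] asks=[#9:3@103]

Answer: 3@103,4@104,1@105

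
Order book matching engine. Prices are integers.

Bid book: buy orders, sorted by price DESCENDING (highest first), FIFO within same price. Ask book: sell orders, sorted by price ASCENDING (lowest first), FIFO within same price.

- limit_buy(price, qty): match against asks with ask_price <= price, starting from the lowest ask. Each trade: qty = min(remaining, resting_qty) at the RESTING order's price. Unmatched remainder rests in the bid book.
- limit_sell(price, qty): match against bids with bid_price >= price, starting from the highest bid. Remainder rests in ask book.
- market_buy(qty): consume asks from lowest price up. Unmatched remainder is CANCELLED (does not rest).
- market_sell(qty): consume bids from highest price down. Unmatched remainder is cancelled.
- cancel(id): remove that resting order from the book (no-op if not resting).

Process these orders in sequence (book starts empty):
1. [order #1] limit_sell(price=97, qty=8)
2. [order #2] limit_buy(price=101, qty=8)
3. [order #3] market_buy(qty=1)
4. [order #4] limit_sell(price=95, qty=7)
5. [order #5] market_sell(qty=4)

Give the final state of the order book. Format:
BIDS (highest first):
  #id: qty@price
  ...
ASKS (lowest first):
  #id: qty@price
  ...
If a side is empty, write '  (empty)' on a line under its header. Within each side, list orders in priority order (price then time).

Answer: BIDS (highest first):
  (empty)
ASKS (lowest first):
  #4: 7@95

Derivation:
After op 1 [order #1] limit_sell(price=97, qty=8): fills=none; bids=[-] asks=[#1:8@97]
After op 2 [order #2] limit_buy(price=101, qty=8): fills=#2x#1:8@97; bids=[-] asks=[-]
After op 3 [order #3] market_buy(qty=1): fills=none; bids=[-] asks=[-]
After op 4 [order #4] limit_sell(price=95, qty=7): fills=none; bids=[-] asks=[#4:7@95]
After op 5 [order #5] market_sell(qty=4): fills=none; bids=[-] asks=[#4:7@95]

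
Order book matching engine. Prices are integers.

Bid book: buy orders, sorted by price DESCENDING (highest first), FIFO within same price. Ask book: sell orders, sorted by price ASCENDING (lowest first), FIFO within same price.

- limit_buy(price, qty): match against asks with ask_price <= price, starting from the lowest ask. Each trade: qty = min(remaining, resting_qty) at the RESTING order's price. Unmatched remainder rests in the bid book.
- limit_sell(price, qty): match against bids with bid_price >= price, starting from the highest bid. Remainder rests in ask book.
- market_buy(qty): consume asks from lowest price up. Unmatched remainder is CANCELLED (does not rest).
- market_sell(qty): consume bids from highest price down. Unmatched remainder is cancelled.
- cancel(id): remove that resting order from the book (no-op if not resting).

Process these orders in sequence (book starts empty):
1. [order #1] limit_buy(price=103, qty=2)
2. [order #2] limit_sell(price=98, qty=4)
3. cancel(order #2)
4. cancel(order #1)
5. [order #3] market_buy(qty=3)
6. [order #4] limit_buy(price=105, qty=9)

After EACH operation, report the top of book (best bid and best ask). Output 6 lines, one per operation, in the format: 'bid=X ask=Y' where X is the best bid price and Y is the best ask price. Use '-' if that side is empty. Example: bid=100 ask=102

After op 1 [order #1] limit_buy(price=103, qty=2): fills=none; bids=[#1:2@103] asks=[-]
After op 2 [order #2] limit_sell(price=98, qty=4): fills=#1x#2:2@103; bids=[-] asks=[#2:2@98]
After op 3 cancel(order #2): fills=none; bids=[-] asks=[-]
After op 4 cancel(order #1): fills=none; bids=[-] asks=[-]
After op 5 [order #3] market_buy(qty=3): fills=none; bids=[-] asks=[-]
After op 6 [order #4] limit_buy(price=105, qty=9): fills=none; bids=[#4:9@105] asks=[-]

Answer: bid=103 ask=-
bid=- ask=98
bid=- ask=-
bid=- ask=-
bid=- ask=-
bid=105 ask=-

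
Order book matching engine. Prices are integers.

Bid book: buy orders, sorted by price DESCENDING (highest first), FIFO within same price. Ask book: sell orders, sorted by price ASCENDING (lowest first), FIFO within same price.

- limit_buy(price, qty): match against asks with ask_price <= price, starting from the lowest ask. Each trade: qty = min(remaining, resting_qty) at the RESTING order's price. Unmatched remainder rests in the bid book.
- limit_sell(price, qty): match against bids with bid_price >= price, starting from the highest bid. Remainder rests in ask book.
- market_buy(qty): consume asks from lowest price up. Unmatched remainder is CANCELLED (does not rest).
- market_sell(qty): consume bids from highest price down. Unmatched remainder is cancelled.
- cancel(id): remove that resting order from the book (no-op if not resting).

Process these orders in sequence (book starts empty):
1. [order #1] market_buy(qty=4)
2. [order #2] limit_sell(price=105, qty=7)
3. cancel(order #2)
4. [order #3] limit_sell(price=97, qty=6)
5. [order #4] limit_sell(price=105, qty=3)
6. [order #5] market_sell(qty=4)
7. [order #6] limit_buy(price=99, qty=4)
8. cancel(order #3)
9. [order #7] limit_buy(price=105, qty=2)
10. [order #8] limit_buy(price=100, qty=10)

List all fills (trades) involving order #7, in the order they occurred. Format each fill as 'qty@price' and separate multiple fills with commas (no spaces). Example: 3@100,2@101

Answer: 2@105

Derivation:
After op 1 [order #1] market_buy(qty=4): fills=none; bids=[-] asks=[-]
After op 2 [order #2] limit_sell(price=105, qty=7): fills=none; bids=[-] asks=[#2:7@105]
After op 3 cancel(order #2): fills=none; bids=[-] asks=[-]
After op 4 [order #3] limit_sell(price=97, qty=6): fills=none; bids=[-] asks=[#3:6@97]
After op 5 [order #4] limit_sell(price=105, qty=3): fills=none; bids=[-] asks=[#3:6@97 #4:3@105]
After op 6 [order #5] market_sell(qty=4): fills=none; bids=[-] asks=[#3:6@97 #4:3@105]
After op 7 [order #6] limit_buy(price=99, qty=4): fills=#6x#3:4@97; bids=[-] asks=[#3:2@97 #4:3@105]
After op 8 cancel(order #3): fills=none; bids=[-] asks=[#4:3@105]
After op 9 [order #7] limit_buy(price=105, qty=2): fills=#7x#4:2@105; bids=[-] asks=[#4:1@105]
After op 10 [order #8] limit_buy(price=100, qty=10): fills=none; bids=[#8:10@100] asks=[#4:1@105]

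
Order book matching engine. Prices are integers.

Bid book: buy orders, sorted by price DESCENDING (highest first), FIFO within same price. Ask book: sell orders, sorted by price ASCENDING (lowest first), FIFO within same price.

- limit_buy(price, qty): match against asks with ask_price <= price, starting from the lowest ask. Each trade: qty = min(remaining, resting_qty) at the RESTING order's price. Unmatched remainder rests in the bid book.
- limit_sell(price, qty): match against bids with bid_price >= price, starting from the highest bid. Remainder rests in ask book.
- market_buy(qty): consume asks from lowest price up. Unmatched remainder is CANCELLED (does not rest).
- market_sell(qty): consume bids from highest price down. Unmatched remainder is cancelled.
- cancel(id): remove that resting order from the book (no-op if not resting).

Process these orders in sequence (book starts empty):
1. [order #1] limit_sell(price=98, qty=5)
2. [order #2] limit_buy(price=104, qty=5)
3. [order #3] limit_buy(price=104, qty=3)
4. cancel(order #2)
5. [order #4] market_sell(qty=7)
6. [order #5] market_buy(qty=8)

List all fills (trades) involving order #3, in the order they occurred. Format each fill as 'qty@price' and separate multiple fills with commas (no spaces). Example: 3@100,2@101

After op 1 [order #1] limit_sell(price=98, qty=5): fills=none; bids=[-] asks=[#1:5@98]
After op 2 [order #2] limit_buy(price=104, qty=5): fills=#2x#1:5@98; bids=[-] asks=[-]
After op 3 [order #3] limit_buy(price=104, qty=3): fills=none; bids=[#3:3@104] asks=[-]
After op 4 cancel(order #2): fills=none; bids=[#3:3@104] asks=[-]
After op 5 [order #4] market_sell(qty=7): fills=#3x#4:3@104; bids=[-] asks=[-]
After op 6 [order #5] market_buy(qty=8): fills=none; bids=[-] asks=[-]

Answer: 3@104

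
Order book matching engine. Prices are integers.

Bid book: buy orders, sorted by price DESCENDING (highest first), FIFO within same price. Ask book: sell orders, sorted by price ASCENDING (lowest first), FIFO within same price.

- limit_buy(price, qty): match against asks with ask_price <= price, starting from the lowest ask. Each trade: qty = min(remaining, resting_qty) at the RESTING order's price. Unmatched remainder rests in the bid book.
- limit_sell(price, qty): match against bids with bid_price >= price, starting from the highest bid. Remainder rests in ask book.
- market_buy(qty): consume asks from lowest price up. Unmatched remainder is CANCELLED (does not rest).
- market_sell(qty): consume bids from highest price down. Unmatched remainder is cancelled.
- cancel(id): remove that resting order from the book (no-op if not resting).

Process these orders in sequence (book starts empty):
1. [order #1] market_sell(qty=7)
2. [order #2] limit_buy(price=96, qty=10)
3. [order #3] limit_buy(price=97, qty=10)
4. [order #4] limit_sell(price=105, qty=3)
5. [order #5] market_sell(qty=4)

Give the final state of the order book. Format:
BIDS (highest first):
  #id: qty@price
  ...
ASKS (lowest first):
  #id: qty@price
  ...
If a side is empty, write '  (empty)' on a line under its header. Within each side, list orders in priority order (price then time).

Answer: BIDS (highest first):
  #3: 6@97
  #2: 10@96
ASKS (lowest first):
  #4: 3@105

Derivation:
After op 1 [order #1] market_sell(qty=7): fills=none; bids=[-] asks=[-]
After op 2 [order #2] limit_buy(price=96, qty=10): fills=none; bids=[#2:10@96] asks=[-]
After op 3 [order #3] limit_buy(price=97, qty=10): fills=none; bids=[#3:10@97 #2:10@96] asks=[-]
After op 4 [order #4] limit_sell(price=105, qty=3): fills=none; bids=[#3:10@97 #2:10@96] asks=[#4:3@105]
After op 5 [order #5] market_sell(qty=4): fills=#3x#5:4@97; bids=[#3:6@97 #2:10@96] asks=[#4:3@105]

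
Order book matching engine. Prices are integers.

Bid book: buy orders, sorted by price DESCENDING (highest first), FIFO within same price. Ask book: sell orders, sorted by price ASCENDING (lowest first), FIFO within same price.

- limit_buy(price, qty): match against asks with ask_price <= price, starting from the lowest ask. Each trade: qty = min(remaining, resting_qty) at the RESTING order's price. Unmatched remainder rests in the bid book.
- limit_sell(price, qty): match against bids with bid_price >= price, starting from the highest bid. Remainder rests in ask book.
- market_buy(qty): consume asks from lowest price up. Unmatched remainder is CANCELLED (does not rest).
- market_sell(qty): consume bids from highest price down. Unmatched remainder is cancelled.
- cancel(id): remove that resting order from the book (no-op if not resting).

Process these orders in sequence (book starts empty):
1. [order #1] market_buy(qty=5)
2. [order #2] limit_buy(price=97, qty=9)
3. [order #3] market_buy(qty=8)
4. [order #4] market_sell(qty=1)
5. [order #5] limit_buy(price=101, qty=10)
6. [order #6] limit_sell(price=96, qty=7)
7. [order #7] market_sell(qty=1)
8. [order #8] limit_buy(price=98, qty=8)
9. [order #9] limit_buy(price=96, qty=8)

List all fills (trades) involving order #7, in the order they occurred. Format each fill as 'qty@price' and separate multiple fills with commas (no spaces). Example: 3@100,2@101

After op 1 [order #1] market_buy(qty=5): fills=none; bids=[-] asks=[-]
After op 2 [order #2] limit_buy(price=97, qty=9): fills=none; bids=[#2:9@97] asks=[-]
After op 3 [order #3] market_buy(qty=8): fills=none; bids=[#2:9@97] asks=[-]
After op 4 [order #4] market_sell(qty=1): fills=#2x#4:1@97; bids=[#2:8@97] asks=[-]
After op 5 [order #5] limit_buy(price=101, qty=10): fills=none; bids=[#5:10@101 #2:8@97] asks=[-]
After op 6 [order #6] limit_sell(price=96, qty=7): fills=#5x#6:7@101; bids=[#5:3@101 #2:8@97] asks=[-]
After op 7 [order #7] market_sell(qty=1): fills=#5x#7:1@101; bids=[#5:2@101 #2:8@97] asks=[-]
After op 8 [order #8] limit_buy(price=98, qty=8): fills=none; bids=[#5:2@101 #8:8@98 #2:8@97] asks=[-]
After op 9 [order #9] limit_buy(price=96, qty=8): fills=none; bids=[#5:2@101 #8:8@98 #2:8@97 #9:8@96] asks=[-]

Answer: 1@101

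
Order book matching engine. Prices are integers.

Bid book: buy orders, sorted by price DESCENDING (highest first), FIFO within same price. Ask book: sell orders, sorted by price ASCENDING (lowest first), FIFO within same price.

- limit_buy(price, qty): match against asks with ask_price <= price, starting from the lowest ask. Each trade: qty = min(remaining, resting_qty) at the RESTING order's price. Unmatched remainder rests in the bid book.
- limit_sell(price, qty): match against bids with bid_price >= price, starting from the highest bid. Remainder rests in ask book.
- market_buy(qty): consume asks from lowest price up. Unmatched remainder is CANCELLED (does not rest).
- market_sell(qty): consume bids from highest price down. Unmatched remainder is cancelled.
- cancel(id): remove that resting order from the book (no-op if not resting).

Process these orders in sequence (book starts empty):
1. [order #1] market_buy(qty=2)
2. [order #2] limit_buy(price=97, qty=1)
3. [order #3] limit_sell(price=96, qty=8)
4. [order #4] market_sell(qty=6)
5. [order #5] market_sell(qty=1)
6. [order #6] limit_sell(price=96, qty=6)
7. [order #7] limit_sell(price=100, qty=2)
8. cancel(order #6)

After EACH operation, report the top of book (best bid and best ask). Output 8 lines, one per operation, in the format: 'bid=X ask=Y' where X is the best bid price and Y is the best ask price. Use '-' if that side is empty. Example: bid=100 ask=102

Answer: bid=- ask=-
bid=97 ask=-
bid=- ask=96
bid=- ask=96
bid=- ask=96
bid=- ask=96
bid=- ask=96
bid=- ask=96

Derivation:
After op 1 [order #1] market_buy(qty=2): fills=none; bids=[-] asks=[-]
After op 2 [order #2] limit_buy(price=97, qty=1): fills=none; bids=[#2:1@97] asks=[-]
After op 3 [order #3] limit_sell(price=96, qty=8): fills=#2x#3:1@97; bids=[-] asks=[#3:7@96]
After op 4 [order #4] market_sell(qty=6): fills=none; bids=[-] asks=[#3:7@96]
After op 5 [order #5] market_sell(qty=1): fills=none; bids=[-] asks=[#3:7@96]
After op 6 [order #6] limit_sell(price=96, qty=6): fills=none; bids=[-] asks=[#3:7@96 #6:6@96]
After op 7 [order #7] limit_sell(price=100, qty=2): fills=none; bids=[-] asks=[#3:7@96 #6:6@96 #7:2@100]
After op 8 cancel(order #6): fills=none; bids=[-] asks=[#3:7@96 #7:2@100]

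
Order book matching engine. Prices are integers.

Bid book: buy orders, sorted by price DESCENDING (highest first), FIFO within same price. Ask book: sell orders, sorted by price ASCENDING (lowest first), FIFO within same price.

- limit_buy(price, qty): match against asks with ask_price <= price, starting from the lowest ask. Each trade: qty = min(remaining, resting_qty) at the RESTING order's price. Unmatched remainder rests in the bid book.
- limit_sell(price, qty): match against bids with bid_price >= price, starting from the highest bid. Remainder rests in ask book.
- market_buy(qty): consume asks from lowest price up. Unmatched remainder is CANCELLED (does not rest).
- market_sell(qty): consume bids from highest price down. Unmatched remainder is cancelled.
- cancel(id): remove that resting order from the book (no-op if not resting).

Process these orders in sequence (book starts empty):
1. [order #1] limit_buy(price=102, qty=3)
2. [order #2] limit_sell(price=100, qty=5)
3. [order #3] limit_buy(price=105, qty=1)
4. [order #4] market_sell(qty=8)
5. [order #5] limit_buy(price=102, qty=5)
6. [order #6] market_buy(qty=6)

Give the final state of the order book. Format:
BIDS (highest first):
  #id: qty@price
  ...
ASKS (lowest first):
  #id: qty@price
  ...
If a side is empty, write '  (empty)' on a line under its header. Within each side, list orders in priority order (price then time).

After op 1 [order #1] limit_buy(price=102, qty=3): fills=none; bids=[#1:3@102] asks=[-]
After op 2 [order #2] limit_sell(price=100, qty=5): fills=#1x#2:3@102; bids=[-] asks=[#2:2@100]
After op 3 [order #3] limit_buy(price=105, qty=1): fills=#3x#2:1@100; bids=[-] asks=[#2:1@100]
After op 4 [order #4] market_sell(qty=8): fills=none; bids=[-] asks=[#2:1@100]
After op 5 [order #5] limit_buy(price=102, qty=5): fills=#5x#2:1@100; bids=[#5:4@102] asks=[-]
After op 6 [order #6] market_buy(qty=6): fills=none; bids=[#5:4@102] asks=[-]

Answer: BIDS (highest first):
  #5: 4@102
ASKS (lowest first):
  (empty)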